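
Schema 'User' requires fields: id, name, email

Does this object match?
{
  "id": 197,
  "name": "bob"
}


Checking required fields...
Missing: email
Invalid - missing required field 'email'


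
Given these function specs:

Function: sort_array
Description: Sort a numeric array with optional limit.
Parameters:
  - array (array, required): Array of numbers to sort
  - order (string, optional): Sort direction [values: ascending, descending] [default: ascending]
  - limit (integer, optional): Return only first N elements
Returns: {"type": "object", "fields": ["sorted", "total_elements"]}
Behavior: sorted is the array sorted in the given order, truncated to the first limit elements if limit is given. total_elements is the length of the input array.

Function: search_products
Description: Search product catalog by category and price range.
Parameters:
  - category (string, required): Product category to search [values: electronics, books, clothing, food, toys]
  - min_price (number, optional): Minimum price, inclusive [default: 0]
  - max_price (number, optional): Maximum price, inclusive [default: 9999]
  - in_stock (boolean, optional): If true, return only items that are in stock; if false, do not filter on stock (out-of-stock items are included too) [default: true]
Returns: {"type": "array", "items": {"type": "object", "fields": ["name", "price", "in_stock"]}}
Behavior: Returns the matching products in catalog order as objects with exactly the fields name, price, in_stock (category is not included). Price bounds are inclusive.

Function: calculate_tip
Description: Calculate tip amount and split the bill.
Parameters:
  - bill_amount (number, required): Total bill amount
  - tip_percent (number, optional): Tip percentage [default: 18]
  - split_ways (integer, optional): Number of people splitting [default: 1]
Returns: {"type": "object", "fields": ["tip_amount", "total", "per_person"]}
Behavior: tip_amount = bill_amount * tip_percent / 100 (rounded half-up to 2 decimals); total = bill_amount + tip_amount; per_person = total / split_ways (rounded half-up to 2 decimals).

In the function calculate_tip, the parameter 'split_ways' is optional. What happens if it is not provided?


The calculate_tip spec declares:
  - split_ways (integer, optional): Number of people splitting [default: 1]
It defaults to 1


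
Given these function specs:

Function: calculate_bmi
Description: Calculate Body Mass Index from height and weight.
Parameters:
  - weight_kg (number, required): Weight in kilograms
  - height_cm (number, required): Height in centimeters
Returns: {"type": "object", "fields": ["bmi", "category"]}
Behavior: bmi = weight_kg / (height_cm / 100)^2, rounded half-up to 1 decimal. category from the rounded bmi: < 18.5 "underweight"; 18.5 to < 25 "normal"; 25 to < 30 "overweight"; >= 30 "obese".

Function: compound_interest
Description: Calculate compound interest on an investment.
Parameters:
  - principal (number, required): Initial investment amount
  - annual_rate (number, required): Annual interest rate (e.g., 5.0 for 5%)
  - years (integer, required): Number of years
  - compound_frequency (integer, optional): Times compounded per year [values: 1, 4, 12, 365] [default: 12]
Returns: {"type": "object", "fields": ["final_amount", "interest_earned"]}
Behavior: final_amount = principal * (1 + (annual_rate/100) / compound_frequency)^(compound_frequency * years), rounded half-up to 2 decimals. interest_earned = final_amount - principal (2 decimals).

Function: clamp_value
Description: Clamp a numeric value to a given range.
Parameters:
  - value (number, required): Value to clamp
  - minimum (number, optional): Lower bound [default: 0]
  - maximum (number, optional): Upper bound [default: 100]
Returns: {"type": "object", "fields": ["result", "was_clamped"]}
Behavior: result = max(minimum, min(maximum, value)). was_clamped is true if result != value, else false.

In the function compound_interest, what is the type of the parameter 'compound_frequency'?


The compound_interest spec declares:
  - compound_frequency (integer, optional): Times compounded per year [values: 1, 4, 12, 365] [default: 12]
Type:
integer


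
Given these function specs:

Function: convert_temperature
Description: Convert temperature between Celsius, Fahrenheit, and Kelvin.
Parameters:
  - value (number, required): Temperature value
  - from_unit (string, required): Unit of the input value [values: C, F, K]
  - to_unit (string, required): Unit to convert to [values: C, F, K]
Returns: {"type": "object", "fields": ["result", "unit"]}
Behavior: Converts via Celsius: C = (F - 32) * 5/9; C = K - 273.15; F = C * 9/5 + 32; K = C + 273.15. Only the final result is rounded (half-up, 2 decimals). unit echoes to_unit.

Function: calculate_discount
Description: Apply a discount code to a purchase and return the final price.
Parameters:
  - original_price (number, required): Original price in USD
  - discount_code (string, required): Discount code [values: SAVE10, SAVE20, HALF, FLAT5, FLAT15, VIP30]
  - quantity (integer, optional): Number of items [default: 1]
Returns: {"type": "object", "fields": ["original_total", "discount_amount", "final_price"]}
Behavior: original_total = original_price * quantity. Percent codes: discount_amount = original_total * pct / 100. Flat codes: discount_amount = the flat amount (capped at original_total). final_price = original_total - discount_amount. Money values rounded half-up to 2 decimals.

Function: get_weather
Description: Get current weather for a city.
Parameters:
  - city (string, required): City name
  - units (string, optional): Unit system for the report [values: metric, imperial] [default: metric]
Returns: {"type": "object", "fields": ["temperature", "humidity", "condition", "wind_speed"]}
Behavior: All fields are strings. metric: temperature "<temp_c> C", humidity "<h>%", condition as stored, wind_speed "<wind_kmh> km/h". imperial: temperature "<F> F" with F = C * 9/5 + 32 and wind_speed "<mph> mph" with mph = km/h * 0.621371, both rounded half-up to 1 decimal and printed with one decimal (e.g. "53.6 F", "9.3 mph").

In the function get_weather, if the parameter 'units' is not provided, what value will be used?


The get_weather spec declares:
  - units (string, optional): Unit system for the report [values: metric, imperial] [default: metric]
Default:
metric


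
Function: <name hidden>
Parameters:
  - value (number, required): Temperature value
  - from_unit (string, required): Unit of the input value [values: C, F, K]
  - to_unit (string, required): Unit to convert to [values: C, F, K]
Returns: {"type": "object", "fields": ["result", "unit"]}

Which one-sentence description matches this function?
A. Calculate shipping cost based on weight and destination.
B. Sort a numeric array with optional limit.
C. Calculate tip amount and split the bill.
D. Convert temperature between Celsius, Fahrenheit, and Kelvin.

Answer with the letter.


Parameters value, from_unit, to_unit and return ["result", "unit"] fit: Convert temperature between Celsius, Fahrenheit, and Kelvin.
D


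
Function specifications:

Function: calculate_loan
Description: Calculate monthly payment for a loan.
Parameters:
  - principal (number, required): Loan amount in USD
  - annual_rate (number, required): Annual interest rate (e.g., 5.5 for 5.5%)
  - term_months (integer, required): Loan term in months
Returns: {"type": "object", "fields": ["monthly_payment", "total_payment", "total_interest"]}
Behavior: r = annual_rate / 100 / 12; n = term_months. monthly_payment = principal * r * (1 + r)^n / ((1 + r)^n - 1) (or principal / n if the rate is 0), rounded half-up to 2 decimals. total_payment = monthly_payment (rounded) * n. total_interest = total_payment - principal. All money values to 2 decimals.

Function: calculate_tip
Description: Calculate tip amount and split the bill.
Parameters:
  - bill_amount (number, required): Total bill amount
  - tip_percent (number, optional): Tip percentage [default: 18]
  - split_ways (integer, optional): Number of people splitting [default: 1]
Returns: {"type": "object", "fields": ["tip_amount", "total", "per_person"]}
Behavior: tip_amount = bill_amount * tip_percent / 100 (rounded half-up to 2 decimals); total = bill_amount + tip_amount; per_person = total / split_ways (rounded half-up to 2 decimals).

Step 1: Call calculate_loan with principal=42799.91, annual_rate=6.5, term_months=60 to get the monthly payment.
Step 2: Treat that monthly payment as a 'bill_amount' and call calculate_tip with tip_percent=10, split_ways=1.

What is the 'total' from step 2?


Step 1: calculate_loan(principal=42799.91, annual_rate=6.5, term_months=60)
  r = 6.5 / 100 / 12 = 0.005416666667 (keep full precision)
  (1 + r)^60 = 1.38281732
  monthly_payment = 42799.91 * 0.005416666667 * 1.38281732 / (1.38281732 - 1) = 837.429383 -> 837.43
  total_payment = 837.43 * 60 = 50245.80
  total_interest = 50245.80 - 42799.91 = 7445.89
  -> monthly_payment = 837.43
Step 2: calculate_tip(bill_amount=837.43, tip_percent=10, split_ways=1)
  tip_amount = 837.43 * 10/100 = 83.743 -> 83.74
  total = 837.43 + 83.74 = 921.17
  per_person = 921.17 / 1 = 921.17 -> 921.17
  -> total = 921.17
$921.17


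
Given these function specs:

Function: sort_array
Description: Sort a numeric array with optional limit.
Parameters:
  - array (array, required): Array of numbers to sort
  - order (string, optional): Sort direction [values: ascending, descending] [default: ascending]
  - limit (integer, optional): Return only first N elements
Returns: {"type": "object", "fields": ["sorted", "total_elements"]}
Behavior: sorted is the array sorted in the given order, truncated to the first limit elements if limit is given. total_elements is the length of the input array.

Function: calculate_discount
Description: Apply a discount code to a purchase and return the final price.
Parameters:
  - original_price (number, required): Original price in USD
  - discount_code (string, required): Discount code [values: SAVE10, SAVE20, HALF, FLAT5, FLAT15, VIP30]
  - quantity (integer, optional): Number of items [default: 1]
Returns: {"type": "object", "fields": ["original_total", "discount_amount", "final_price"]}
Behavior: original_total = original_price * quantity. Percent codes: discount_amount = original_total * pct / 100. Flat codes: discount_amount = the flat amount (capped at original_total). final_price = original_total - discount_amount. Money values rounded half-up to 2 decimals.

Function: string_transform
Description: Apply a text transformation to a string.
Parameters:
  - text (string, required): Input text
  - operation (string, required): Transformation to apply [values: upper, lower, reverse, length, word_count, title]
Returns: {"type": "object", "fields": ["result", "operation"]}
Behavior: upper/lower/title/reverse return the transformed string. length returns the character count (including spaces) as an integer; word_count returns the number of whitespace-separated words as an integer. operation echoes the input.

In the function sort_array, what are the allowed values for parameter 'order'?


The sort_array spec declares:
  - order (string, optional): Sort direction [values: ascending, descending] [default: ascending]
Allowed values:
ascending, descending


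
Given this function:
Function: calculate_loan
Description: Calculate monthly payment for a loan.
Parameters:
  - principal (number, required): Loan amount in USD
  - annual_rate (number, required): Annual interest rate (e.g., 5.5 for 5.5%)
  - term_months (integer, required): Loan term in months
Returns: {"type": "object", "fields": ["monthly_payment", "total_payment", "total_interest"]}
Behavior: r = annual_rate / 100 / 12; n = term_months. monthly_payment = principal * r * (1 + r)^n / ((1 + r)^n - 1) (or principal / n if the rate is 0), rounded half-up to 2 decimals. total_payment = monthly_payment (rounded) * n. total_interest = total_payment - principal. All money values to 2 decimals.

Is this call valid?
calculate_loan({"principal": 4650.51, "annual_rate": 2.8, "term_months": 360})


Checking all required parameters present and types match... All valid.
Valid


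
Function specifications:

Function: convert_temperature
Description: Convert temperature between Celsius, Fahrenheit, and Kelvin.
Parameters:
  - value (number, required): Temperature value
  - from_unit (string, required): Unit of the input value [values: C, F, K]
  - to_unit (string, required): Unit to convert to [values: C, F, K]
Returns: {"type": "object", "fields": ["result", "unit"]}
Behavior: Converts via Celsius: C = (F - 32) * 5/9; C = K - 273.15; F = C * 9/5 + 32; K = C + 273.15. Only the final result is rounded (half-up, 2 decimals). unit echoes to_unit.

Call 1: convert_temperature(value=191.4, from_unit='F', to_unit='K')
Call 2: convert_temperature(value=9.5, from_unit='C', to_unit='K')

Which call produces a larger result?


Call 1:
  To C: (191.4 - 32) * 5/9 = 88.555556
  To K: 88.555556 + 273.15 = 361.705556
  Round to 2 decimals: 361.71
  -> 361.71 K
Call 2:
  Input already in C: 9.5
  To K: 9.5 + 273.15 = 282.65
  Round to 2 decimals: 282.65
  -> 282.65 K
Call 1 (361.71 K)


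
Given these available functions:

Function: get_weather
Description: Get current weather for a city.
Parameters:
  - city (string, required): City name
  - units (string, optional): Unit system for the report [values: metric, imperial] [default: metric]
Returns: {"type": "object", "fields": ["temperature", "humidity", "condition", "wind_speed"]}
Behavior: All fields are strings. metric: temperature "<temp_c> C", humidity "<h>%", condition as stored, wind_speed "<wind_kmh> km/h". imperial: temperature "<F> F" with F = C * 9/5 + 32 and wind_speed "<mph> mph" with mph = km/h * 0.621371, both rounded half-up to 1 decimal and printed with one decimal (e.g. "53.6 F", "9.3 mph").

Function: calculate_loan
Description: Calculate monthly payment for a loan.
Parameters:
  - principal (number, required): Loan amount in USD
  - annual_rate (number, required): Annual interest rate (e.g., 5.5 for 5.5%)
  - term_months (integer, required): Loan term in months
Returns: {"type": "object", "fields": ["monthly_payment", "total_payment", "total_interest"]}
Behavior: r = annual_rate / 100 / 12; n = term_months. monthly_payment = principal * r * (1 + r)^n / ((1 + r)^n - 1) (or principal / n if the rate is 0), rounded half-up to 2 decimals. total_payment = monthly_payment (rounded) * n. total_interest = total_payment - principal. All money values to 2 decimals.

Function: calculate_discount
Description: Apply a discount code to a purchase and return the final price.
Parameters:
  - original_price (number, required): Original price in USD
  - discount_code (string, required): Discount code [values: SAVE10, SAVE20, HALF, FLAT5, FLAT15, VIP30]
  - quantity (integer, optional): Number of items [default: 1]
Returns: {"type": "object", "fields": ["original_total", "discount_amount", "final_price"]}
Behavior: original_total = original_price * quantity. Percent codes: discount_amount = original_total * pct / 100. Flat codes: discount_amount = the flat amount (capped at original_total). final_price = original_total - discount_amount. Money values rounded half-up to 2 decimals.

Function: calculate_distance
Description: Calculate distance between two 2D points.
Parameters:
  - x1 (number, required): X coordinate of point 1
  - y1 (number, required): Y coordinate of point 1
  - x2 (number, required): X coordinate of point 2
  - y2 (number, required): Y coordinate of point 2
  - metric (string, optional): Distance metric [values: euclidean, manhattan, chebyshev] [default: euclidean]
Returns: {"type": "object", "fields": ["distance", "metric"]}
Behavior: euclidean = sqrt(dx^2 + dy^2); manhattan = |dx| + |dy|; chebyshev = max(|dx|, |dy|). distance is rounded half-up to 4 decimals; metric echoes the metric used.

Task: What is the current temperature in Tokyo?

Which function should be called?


The task needs a function whose description is: Get current weather for a city.
get_weather


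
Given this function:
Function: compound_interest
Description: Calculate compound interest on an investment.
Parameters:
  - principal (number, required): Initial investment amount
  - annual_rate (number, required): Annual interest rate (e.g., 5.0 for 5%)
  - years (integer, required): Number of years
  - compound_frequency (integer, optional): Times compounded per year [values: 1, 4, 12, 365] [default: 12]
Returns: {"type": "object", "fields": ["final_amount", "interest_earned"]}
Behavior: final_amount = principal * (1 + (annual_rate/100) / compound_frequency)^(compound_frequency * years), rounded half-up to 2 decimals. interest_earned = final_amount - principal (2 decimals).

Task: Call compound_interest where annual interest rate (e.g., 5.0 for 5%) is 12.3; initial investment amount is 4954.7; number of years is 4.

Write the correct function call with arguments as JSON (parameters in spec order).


Mapping each described value to its parameter name:
  'Annual interest rate (e.g., 5.0 for 5%)' -> annual_rate = 12.3
  'Initial investment amount' -> principal = 4954.7
  'Number of years' -> years = 4
compound_interest({"principal": 4954.7, "annual_rate": 12.3, "years": 4})


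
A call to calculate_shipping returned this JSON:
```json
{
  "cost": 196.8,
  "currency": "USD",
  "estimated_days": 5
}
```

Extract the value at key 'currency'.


USD


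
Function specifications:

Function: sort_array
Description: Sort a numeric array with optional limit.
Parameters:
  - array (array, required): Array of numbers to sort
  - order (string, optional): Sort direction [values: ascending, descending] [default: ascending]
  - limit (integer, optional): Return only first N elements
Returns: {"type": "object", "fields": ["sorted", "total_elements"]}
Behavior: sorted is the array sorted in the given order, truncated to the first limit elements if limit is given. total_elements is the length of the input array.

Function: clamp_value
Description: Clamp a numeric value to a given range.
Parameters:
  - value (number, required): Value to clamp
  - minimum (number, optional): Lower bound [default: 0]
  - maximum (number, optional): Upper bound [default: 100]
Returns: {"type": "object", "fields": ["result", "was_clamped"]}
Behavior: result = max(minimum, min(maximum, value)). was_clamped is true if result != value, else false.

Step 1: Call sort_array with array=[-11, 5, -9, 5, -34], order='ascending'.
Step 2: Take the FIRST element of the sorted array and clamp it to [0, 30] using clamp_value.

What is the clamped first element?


Step 1: sort_array(order=ascending)
  sorted: [-34, -11, -9, 5, 5]
  -> first element = -34
Step 2: clamp_value(value=-34, minimum=0, maximum=30)
  result = max(0, min(30, -34)) = max(0, -34) = 0
  was_clamped = (0 != -34) = true
  -> result = 0
0


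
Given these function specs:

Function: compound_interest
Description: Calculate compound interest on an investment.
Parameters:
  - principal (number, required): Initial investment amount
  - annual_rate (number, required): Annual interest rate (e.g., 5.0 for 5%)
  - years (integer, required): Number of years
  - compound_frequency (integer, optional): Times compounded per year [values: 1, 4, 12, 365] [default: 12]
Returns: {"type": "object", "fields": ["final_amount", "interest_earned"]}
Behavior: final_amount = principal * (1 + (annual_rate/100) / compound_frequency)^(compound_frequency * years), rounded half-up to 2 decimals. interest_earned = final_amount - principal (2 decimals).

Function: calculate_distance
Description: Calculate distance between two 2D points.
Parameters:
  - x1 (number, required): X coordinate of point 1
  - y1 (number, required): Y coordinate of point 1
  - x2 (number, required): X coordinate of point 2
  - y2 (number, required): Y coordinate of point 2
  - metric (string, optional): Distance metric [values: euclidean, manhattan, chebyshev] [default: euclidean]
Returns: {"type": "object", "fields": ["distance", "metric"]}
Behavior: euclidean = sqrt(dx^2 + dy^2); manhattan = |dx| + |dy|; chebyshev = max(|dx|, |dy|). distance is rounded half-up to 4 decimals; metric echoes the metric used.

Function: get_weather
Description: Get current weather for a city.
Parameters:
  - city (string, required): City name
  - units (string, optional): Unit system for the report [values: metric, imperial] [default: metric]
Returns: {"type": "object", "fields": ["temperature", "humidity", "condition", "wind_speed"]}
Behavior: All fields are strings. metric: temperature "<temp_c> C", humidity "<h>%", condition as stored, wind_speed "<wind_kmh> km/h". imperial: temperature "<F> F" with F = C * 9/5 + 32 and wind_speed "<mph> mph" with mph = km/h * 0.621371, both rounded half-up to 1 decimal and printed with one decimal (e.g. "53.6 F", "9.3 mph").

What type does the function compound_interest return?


The compound_interest spec declares Returns: {"type": "object", "fields": ["final_amount", "interest_earned"]}
Type:
object


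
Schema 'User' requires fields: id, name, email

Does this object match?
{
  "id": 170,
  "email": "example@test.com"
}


Checking required fields...
Missing: name
Invalid - missing required field 'name'


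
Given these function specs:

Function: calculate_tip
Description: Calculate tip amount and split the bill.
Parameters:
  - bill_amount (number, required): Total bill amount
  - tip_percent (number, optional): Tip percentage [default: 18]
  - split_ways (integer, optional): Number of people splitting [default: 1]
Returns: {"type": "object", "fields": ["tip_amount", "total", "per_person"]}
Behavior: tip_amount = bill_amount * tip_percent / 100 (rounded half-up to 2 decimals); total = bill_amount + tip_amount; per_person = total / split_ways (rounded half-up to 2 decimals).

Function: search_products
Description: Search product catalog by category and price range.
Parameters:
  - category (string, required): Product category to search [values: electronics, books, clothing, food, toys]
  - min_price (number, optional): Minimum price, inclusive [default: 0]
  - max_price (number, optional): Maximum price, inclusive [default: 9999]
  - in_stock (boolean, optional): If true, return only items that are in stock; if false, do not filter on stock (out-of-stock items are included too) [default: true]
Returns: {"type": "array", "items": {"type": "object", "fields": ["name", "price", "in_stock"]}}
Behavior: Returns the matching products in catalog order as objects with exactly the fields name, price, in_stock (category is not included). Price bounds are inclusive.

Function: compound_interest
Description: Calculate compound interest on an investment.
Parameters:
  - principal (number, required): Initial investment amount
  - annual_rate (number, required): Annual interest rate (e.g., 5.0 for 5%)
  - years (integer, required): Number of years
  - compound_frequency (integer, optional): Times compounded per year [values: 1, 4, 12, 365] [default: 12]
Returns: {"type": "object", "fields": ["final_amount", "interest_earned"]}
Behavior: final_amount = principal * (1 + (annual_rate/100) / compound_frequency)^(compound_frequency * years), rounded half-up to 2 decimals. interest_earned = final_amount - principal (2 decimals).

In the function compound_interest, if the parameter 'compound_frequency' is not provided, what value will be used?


The compound_interest spec declares:
  - compound_frequency (integer, optional): Times compounded per year [values: 1, 4, 12, 365] [default: 12]
Default:
12


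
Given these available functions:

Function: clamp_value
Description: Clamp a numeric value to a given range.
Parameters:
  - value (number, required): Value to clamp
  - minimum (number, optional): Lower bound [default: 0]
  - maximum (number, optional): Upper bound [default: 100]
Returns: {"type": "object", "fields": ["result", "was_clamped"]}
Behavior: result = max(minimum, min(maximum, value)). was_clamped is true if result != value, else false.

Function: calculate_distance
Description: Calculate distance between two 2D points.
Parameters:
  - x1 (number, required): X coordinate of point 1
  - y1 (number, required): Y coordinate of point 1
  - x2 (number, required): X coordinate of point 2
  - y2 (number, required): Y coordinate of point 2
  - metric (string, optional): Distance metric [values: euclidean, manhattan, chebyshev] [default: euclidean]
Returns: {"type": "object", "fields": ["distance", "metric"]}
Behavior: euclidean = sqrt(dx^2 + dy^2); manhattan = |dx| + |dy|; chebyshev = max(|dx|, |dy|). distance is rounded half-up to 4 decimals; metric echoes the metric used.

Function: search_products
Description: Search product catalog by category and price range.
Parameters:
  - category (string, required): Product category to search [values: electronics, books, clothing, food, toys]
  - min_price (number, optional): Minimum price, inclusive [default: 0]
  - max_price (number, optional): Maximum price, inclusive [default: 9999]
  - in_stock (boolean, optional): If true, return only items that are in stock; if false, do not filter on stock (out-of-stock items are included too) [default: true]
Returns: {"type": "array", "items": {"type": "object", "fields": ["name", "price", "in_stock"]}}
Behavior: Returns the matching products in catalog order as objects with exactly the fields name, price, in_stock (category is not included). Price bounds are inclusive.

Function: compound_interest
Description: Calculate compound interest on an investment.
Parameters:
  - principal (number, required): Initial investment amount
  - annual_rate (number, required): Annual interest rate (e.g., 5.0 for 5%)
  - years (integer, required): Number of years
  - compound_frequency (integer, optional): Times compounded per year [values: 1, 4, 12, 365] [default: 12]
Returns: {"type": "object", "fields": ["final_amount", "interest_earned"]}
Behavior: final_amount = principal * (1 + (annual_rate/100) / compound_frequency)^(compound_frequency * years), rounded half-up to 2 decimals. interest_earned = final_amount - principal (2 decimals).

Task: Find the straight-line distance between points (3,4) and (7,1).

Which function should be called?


The task needs a function whose description is: Calculate distance between two 2D points.
calculate_distance


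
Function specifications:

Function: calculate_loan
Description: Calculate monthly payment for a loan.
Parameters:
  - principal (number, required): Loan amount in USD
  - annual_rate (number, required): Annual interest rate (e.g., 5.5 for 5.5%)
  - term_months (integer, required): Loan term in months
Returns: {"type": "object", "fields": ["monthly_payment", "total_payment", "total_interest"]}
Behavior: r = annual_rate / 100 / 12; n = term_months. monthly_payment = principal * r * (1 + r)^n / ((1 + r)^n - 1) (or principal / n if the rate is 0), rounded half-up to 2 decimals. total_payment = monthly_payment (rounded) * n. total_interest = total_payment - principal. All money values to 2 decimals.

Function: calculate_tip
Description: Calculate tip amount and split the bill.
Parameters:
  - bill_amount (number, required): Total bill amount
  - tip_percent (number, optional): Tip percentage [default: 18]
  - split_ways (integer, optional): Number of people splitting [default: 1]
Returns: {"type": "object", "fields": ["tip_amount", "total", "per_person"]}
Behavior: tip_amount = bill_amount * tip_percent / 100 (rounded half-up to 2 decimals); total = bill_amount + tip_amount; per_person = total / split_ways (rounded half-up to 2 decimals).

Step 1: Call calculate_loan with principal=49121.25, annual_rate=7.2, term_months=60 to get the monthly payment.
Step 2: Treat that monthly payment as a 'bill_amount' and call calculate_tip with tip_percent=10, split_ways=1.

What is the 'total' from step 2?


Step 1: calculate_loan(principal=49121.25, annual_rate=7.2, term_months=60)
  r = 7.2 / 100 / 12 = 0.006 (keep full precision)
  (1 + r)^60 = 1.43178841
  monthly_payment = 49121.25 * 0.006 * 1.43178841 / (1.43178841 - 1) = 977.301399 -> 977.30
  total_payment = 977.30 * 60 = 58638.00
  total_interest = 58638.00 - 49121.25 = 9516.75
  -> monthly_payment = 977.30
Step 2: calculate_tip(bill_amount=977.3, tip_percent=10, split_ways=1)
  tip_amount = 977.3 * 10/100 = 97.73 -> 97.73
  total = 977.3 + 97.73 = 1075.03
  per_person = 1075.03 / 1 = 1075.03 -> 1075.03
  -> total = 1075.03
$1075.03


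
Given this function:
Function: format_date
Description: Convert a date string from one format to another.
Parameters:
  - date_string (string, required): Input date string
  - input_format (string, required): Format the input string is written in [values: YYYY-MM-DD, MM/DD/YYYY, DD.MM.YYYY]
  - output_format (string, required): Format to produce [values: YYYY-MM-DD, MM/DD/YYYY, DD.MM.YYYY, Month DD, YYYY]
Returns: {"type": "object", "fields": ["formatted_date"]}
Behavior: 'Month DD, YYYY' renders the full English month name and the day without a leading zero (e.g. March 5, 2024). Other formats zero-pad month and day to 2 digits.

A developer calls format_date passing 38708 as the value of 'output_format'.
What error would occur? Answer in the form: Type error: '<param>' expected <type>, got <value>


Spec: 'output_format' is declared as string; 38708 is an integer.
Type error: 'output_format' expected string, got 38708


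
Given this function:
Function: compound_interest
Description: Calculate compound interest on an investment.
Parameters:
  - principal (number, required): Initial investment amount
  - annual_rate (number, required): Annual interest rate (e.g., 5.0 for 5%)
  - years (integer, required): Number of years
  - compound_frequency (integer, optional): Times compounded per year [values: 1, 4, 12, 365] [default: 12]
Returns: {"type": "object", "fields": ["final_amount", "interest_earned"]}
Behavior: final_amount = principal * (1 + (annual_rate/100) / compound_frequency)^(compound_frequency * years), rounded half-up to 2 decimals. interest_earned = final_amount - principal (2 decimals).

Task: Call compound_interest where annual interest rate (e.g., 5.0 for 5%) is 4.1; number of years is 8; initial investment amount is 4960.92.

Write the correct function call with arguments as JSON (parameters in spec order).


Mapping each described value to its parameter name:
  'Annual interest rate (e.g., 5.0 for 5%)' -> annual_rate = 4.1
  'Number of years' -> years = 8
  'Initial investment amount' -> principal = 4960.92
compound_interest({"principal": 4960.92, "annual_rate": 4.1, "years": 8})


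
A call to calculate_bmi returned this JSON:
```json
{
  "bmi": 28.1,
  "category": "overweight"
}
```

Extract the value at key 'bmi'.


28.1


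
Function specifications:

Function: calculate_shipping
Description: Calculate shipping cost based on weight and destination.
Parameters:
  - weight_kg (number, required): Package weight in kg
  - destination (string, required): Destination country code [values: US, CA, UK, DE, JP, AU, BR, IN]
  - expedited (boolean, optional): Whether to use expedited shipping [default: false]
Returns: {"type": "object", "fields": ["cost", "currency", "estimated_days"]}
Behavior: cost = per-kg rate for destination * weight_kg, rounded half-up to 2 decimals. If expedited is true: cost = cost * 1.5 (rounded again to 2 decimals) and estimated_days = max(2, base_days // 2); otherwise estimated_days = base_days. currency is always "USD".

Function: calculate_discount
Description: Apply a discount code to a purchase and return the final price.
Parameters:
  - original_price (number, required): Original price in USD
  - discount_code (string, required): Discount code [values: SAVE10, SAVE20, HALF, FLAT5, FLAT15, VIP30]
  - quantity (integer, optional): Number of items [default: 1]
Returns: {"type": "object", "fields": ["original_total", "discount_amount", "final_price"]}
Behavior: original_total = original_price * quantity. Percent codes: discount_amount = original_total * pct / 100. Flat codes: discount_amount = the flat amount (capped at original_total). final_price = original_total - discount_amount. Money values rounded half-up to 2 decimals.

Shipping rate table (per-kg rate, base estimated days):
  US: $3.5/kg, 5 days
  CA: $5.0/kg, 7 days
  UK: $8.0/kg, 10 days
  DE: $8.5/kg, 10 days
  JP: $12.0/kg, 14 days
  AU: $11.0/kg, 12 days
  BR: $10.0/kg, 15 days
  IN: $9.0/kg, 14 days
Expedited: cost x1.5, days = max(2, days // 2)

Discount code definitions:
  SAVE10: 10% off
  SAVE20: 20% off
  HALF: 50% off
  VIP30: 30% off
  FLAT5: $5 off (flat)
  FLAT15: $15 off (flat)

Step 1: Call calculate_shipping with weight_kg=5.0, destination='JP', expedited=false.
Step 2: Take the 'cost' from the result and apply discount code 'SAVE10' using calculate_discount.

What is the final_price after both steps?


Step 1: calculate_shipping(weight_kg=5.0, destination=JP, expedited=false)
  Rate for JP: $12.0/kg, base 14 days
  cost = 12.0 * 5.0 = 60 -> 60.00
  expedited not set/false: estimated_days = 14
  -> cost = 60.00 USD
Step 2: calculate_discount(original_price=60.0, discount_code=SAVE10, quantity=1)
  original_total = 60.0 * 1 = 60.00
  SAVE10 = 10% off: discount_amount = 60.00 * 10/100 = 6 -> 6.00
  final_price = 60.00 - 6.00 = 54.00
  -> final_price = 54.00
$54.00


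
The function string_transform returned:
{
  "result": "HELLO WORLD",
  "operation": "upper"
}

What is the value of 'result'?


HELLO WORLD


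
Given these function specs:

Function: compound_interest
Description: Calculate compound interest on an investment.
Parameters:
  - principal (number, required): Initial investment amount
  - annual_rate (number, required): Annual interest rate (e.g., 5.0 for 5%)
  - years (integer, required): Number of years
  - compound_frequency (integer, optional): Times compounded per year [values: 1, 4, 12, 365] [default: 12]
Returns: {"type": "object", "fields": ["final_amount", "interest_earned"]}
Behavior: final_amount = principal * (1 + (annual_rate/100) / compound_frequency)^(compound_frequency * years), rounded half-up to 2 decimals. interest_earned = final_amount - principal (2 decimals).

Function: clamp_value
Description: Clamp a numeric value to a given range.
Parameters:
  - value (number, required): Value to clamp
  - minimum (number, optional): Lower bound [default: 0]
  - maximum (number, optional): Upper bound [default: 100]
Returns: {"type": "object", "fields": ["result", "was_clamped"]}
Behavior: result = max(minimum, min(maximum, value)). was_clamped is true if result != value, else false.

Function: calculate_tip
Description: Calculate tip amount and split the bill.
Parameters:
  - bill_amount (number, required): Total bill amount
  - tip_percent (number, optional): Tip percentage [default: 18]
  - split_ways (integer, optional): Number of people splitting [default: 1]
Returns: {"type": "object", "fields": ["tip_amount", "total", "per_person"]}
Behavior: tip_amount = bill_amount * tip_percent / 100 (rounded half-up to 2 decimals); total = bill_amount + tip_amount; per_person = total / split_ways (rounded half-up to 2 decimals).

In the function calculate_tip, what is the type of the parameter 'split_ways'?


The calculate_tip spec declares:
  - split_ways (integer, optional): Number of people splitting [default: 1]
Type:
integer


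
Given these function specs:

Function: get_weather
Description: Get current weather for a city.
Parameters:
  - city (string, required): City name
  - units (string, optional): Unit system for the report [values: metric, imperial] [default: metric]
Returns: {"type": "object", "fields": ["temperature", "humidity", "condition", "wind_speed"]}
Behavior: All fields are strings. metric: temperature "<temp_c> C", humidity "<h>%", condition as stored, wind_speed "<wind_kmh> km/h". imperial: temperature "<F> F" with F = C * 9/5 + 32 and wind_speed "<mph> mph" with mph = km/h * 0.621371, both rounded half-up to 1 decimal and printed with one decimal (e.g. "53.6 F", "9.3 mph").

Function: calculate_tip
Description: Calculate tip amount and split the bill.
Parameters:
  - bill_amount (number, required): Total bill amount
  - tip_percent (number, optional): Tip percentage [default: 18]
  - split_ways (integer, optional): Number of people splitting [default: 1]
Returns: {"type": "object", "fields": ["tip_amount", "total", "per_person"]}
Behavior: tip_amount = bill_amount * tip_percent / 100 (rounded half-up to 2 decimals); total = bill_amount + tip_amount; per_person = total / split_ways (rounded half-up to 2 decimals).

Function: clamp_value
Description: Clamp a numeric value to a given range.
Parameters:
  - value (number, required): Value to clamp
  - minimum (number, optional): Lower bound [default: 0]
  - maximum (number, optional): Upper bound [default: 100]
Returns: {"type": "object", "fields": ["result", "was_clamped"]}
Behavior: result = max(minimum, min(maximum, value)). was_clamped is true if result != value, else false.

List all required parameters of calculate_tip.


Parameters of calculate_tip and their required/optional flag:
  bill_amount: required
  tip_percent: optional
  split_ways: optional
bill_amount


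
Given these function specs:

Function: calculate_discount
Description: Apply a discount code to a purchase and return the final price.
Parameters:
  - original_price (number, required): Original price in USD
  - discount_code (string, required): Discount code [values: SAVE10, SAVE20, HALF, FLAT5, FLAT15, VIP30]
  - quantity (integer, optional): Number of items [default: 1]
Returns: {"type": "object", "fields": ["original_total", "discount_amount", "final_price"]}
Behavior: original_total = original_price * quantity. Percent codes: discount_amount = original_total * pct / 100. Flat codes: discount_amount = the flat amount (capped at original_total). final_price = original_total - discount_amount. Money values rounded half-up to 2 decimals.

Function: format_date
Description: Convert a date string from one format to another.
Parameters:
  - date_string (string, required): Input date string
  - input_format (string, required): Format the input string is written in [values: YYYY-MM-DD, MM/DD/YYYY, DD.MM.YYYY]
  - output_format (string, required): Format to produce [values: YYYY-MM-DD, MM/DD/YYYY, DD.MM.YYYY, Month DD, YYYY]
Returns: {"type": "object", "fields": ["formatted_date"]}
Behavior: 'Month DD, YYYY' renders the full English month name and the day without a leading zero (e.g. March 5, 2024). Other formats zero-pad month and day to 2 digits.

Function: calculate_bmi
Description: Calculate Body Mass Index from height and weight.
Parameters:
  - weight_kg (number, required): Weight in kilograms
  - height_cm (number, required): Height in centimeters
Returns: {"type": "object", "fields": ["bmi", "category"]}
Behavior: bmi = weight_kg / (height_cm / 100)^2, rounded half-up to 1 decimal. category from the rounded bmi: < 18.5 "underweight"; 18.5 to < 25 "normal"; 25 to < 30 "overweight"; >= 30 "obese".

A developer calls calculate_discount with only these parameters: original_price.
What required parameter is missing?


Required parameters: original_price, discount_code
Provided: original_price
Missing: discount_code
discount_code


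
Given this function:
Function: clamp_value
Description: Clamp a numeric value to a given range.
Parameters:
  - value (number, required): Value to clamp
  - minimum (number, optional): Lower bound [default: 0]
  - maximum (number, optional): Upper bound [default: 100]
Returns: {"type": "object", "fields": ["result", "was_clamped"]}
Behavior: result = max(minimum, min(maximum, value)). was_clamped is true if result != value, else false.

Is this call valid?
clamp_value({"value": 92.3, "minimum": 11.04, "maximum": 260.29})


Checking all required parameters present and types match... All valid.
Valid


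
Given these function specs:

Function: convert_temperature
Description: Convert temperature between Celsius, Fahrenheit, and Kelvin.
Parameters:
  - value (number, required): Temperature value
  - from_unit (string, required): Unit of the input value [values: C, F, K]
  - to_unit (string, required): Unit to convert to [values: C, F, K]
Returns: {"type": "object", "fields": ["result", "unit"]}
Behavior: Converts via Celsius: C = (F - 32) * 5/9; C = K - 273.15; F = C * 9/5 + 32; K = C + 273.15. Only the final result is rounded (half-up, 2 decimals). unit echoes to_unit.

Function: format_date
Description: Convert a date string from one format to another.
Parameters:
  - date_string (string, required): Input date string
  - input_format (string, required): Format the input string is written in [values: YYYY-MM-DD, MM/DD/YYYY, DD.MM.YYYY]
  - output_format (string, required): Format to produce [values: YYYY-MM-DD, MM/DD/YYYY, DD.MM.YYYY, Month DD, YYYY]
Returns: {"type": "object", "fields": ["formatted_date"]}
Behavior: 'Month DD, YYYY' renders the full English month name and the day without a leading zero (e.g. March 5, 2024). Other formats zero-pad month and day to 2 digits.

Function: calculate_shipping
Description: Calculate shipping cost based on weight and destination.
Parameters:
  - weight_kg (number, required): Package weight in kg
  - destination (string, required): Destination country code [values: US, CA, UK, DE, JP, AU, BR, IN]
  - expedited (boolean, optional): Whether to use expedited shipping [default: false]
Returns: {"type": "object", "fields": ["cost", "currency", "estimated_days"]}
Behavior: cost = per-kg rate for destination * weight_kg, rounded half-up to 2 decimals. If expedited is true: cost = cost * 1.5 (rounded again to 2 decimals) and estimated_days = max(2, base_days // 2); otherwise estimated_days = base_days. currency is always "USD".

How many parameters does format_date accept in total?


Parameters of format_date: date_string (required), input_format (required), output_format (required)
Total:
3
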